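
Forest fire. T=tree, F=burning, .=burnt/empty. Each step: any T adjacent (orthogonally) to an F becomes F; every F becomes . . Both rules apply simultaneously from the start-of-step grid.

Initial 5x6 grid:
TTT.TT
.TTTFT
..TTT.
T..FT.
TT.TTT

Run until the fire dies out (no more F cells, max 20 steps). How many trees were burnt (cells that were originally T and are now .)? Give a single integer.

Answer: 16

Derivation:
Step 1: +7 fires, +2 burnt (F count now 7)
Step 2: +4 fires, +7 burnt (F count now 4)
Step 3: +3 fires, +4 burnt (F count now 3)
Step 4: +1 fires, +3 burnt (F count now 1)
Step 5: +1 fires, +1 burnt (F count now 1)
Step 6: +0 fires, +1 burnt (F count now 0)
Fire out after step 6
Initially T: 19, now '.': 27
Total burnt (originally-T cells now '.'): 16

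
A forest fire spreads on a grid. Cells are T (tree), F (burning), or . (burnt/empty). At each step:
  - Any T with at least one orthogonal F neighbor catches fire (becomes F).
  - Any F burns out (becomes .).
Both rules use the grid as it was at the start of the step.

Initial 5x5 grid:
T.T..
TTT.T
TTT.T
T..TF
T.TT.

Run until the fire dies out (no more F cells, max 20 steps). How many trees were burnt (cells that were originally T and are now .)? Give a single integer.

Step 1: +2 fires, +1 burnt (F count now 2)
Step 2: +2 fires, +2 burnt (F count now 2)
Step 3: +1 fires, +2 burnt (F count now 1)
Step 4: +0 fires, +1 burnt (F count now 0)
Fire out after step 4
Initially T: 15, now '.': 15
Total burnt (originally-T cells now '.'): 5

Answer: 5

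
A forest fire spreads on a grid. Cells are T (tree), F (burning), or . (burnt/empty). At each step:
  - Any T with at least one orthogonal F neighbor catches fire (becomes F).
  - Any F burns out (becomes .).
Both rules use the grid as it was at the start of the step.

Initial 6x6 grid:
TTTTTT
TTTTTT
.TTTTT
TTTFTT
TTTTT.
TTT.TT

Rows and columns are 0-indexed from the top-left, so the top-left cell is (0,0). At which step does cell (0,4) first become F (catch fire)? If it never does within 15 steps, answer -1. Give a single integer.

Step 1: cell (0,4)='T' (+4 fires, +1 burnt)
Step 2: cell (0,4)='T' (+7 fires, +4 burnt)
Step 3: cell (0,4)='T' (+9 fires, +7 burnt)
Step 4: cell (0,4)='F' (+7 fires, +9 burnt)
  -> target ignites at step 4
Step 5: cell (0,4)='.' (+4 fires, +7 burnt)
Step 6: cell (0,4)='.' (+1 fires, +4 burnt)
Step 7: cell (0,4)='.' (+0 fires, +1 burnt)
  fire out at step 7

4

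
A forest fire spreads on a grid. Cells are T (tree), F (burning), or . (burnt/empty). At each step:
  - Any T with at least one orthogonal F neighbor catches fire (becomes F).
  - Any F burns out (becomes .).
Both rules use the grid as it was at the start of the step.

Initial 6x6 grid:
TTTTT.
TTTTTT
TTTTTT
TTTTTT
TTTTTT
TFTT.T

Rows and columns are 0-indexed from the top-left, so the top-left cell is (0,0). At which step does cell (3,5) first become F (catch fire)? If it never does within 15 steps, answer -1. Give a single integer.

Step 1: cell (3,5)='T' (+3 fires, +1 burnt)
Step 2: cell (3,5)='T' (+4 fires, +3 burnt)
Step 3: cell (3,5)='T' (+4 fires, +4 burnt)
Step 4: cell (3,5)='T' (+5 fires, +4 burnt)
Step 5: cell (3,5)='T' (+6 fires, +5 burnt)
Step 6: cell (3,5)='F' (+6 fires, +6 burnt)
  -> target ignites at step 6
Step 7: cell (3,5)='.' (+3 fires, +6 burnt)
Step 8: cell (3,5)='.' (+2 fires, +3 burnt)
Step 9: cell (3,5)='.' (+0 fires, +2 burnt)
  fire out at step 9

6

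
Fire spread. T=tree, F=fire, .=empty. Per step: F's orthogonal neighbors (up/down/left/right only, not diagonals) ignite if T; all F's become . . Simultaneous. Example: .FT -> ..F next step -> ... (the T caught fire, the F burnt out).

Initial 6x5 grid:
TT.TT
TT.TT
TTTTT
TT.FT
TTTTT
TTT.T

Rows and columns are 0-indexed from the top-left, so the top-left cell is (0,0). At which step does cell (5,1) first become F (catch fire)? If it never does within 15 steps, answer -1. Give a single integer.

Step 1: cell (5,1)='T' (+3 fires, +1 burnt)
Step 2: cell (5,1)='T' (+5 fires, +3 burnt)
Step 3: cell (5,1)='T' (+6 fires, +5 burnt)
Step 4: cell (5,1)='F' (+6 fires, +6 burnt)
  -> target ignites at step 4
Step 5: cell (5,1)='.' (+4 fires, +6 burnt)
Step 6: cell (5,1)='.' (+1 fires, +4 burnt)
Step 7: cell (5,1)='.' (+0 fires, +1 burnt)
  fire out at step 7

4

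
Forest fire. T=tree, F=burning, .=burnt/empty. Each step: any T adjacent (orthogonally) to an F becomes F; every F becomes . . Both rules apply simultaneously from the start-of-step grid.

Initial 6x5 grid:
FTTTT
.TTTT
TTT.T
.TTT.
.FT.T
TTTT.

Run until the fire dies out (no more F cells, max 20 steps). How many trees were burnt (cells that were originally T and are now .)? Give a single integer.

Answer: 20

Derivation:
Step 1: +4 fires, +2 burnt (F count now 4)
Step 2: +6 fires, +4 burnt (F count now 6)
Step 3: +6 fires, +6 burnt (F count now 6)
Step 4: +2 fires, +6 burnt (F count now 2)
Step 5: +1 fires, +2 burnt (F count now 1)
Step 6: +1 fires, +1 burnt (F count now 1)
Step 7: +0 fires, +1 burnt (F count now 0)
Fire out after step 7
Initially T: 21, now '.': 29
Total burnt (originally-T cells now '.'): 20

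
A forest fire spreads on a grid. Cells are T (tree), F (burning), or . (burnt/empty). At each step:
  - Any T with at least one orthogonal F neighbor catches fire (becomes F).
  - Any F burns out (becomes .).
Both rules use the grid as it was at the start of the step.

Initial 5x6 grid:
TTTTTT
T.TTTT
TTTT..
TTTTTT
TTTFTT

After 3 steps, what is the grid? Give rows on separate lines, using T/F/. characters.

Step 1: 3 trees catch fire, 1 burn out
  TTTTTT
  T.TTTT
  TTTT..
  TTTFTT
  TTF.FT
Step 2: 5 trees catch fire, 3 burn out
  TTTTTT
  T.TTTT
  TTTF..
  TTF.FT
  TF...F
Step 3: 5 trees catch fire, 5 burn out
  TTTTTT
  T.TFTT
  TTF...
  TF...F
  F.....

TTTTTT
T.TFTT
TTF...
TF...F
F.....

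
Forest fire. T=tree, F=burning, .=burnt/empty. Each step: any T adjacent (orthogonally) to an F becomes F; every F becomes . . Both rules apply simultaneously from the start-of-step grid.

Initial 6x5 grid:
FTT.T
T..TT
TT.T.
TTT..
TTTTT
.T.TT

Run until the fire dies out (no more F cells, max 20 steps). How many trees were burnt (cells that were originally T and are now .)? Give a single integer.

Answer: 16

Derivation:
Step 1: +2 fires, +1 burnt (F count now 2)
Step 2: +2 fires, +2 burnt (F count now 2)
Step 3: +2 fires, +2 burnt (F count now 2)
Step 4: +2 fires, +2 burnt (F count now 2)
Step 5: +2 fires, +2 burnt (F count now 2)
Step 6: +2 fires, +2 burnt (F count now 2)
Step 7: +1 fires, +2 burnt (F count now 1)
Step 8: +2 fires, +1 burnt (F count now 2)
Step 9: +1 fires, +2 burnt (F count now 1)
Step 10: +0 fires, +1 burnt (F count now 0)
Fire out after step 10
Initially T: 20, now '.': 26
Total burnt (originally-T cells now '.'): 16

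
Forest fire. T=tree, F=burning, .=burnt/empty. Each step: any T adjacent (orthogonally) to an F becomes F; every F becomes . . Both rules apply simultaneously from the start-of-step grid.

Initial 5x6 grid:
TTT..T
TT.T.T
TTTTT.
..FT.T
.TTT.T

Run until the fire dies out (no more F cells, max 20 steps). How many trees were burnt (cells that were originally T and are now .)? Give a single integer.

Answer: 15

Derivation:
Step 1: +3 fires, +1 burnt (F count now 3)
Step 2: +4 fires, +3 burnt (F count now 4)
Step 3: +4 fires, +4 burnt (F count now 4)
Step 4: +2 fires, +4 burnt (F count now 2)
Step 5: +2 fires, +2 burnt (F count now 2)
Step 6: +0 fires, +2 burnt (F count now 0)
Fire out after step 6
Initially T: 19, now '.': 26
Total burnt (originally-T cells now '.'): 15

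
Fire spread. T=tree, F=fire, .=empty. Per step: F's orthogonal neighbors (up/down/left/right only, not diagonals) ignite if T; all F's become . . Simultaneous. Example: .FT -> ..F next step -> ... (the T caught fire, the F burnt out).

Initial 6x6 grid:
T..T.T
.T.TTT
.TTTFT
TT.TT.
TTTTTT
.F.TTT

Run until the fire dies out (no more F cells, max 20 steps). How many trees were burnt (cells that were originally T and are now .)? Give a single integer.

Step 1: +5 fires, +2 burnt (F count now 5)
Step 2: +8 fires, +5 burnt (F count now 8)
Step 3: +7 fires, +8 burnt (F count now 7)
Step 4: +3 fires, +7 burnt (F count now 3)
Step 5: +0 fires, +3 burnt (F count now 0)
Fire out after step 5
Initially T: 24, now '.': 35
Total burnt (originally-T cells now '.'): 23

Answer: 23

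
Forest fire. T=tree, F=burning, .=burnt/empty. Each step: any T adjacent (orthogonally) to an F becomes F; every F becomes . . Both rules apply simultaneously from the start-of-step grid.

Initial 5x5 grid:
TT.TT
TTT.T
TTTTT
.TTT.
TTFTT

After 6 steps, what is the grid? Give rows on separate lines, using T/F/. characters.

Step 1: 3 trees catch fire, 1 burn out
  TT.TT
  TTT.T
  TTTTT
  .TFT.
  TF.FT
Step 2: 5 trees catch fire, 3 burn out
  TT.TT
  TTT.T
  TTFTT
  .F.F.
  F...F
Step 3: 3 trees catch fire, 5 burn out
  TT.TT
  TTF.T
  TF.FT
  .....
  .....
Step 4: 3 trees catch fire, 3 burn out
  TT.TT
  TF..T
  F...F
  .....
  .....
Step 5: 3 trees catch fire, 3 burn out
  TF.TT
  F...F
  .....
  .....
  .....
Step 6: 2 trees catch fire, 3 burn out
  F..TF
  .....
  .....
  .....
  .....

F..TF
.....
.....
.....
.....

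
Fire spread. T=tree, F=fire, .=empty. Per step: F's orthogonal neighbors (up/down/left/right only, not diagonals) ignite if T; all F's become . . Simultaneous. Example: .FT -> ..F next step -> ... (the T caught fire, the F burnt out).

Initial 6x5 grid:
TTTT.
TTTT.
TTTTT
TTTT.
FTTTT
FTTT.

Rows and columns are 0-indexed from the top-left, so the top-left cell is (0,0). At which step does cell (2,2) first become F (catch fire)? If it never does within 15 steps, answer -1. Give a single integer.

Step 1: cell (2,2)='T' (+3 fires, +2 burnt)
Step 2: cell (2,2)='T' (+4 fires, +3 burnt)
Step 3: cell (2,2)='T' (+5 fires, +4 burnt)
Step 4: cell (2,2)='F' (+5 fires, +5 burnt)
  -> target ignites at step 4
Step 5: cell (2,2)='.' (+3 fires, +5 burnt)
Step 6: cell (2,2)='.' (+3 fires, +3 burnt)
Step 7: cell (2,2)='.' (+1 fires, +3 burnt)
Step 8: cell (2,2)='.' (+0 fires, +1 burnt)
  fire out at step 8

4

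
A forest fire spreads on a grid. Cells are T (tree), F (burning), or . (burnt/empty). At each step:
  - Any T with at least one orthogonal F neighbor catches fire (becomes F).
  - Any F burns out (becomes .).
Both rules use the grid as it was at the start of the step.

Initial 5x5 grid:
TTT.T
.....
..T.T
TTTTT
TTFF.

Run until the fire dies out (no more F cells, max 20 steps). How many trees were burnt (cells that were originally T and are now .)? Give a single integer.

Answer: 9

Derivation:
Step 1: +3 fires, +2 burnt (F count now 3)
Step 2: +4 fires, +3 burnt (F count now 4)
Step 3: +2 fires, +4 burnt (F count now 2)
Step 4: +0 fires, +2 burnt (F count now 0)
Fire out after step 4
Initially T: 13, now '.': 21
Total burnt (originally-T cells now '.'): 9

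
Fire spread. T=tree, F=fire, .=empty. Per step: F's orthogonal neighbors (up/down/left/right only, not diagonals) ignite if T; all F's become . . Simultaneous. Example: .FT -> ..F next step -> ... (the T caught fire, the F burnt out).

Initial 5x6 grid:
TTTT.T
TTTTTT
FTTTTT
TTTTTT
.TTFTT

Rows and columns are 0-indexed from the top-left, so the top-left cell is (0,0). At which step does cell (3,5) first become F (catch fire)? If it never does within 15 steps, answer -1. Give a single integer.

Step 1: cell (3,5)='T' (+6 fires, +2 burnt)
Step 2: cell (3,5)='T' (+9 fires, +6 burnt)
Step 3: cell (3,5)='F' (+5 fires, +9 burnt)
  -> target ignites at step 3
Step 4: cell (3,5)='.' (+4 fires, +5 burnt)
Step 5: cell (3,5)='.' (+1 fires, +4 burnt)
Step 6: cell (3,5)='.' (+1 fires, +1 burnt)
Step 7: cell (3,5)='.' (+0 fires, +1 burnt)
  fire out at step 7

3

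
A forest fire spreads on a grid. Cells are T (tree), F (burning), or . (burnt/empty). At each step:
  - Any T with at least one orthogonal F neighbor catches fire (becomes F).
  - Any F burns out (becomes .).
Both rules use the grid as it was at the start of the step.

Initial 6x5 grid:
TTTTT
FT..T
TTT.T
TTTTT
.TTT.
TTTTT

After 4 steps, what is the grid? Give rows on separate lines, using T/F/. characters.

Step 1: 3 trees catch fire, 1 burn out
  FTTTT
  .F..T
  FTT.T
  TTTTT
  .TTT.
  TTTTT
Step 2: 3 trees catch fire, 3 burn out
  .FTTT
  ....T
  .FT.T
  FTTTT
  .TTT.
  TTTTT
Step 3: 3 trees catch fire, 3 burn out
  ..FTT
  ....T
  ..F.T
  .FTTT
  .TTT.
  TTTTT
Step 4: 3 trees catch fire, 3 burn out
  ...FT
  ....T
  ....T
  ..FTT
  .FTT.
  TTTTT

...FT
....T
....T
..FTT
.FTT.
TTTTT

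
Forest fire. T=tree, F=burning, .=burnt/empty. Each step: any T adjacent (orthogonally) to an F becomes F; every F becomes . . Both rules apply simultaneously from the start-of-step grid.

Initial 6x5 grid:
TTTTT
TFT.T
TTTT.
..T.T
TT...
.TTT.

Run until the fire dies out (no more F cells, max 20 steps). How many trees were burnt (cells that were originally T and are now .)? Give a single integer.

Step 1: +4 fires, +1 burnt (F count now 4)
Step 2: +4 fires, +4 burnt (F count now 4)
Step 3: +3 fires, +4 burnt (F count now 3)
Step 4: +1 fires, +3 burnt (F count now 1)
Step 5: +1 fires, +1 burnt (F count now 1)
Step 6: +0 fires, +1 burnt (F count now 0)
Fire out after step 6
Initially T: 19, now '.': 24
Total burnt (originally-T cells now '.'): 13

Answer: 13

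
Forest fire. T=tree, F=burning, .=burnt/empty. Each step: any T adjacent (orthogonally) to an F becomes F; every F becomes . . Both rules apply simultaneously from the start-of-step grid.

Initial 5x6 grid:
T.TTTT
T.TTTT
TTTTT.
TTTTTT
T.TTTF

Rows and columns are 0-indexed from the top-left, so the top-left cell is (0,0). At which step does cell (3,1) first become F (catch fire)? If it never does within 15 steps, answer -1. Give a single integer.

Step 1: cell (3,1)='T' (+2 fires, +1 burnt)
Step 2: cell (3,1)='T' (+2 fires, +2 burnt)
Step 3: cell (3,1)='T' (+3 fires, +2 burnt)
Step 4: cell (3,1)='T' (+3 fires, +3 burnt)
Step 5: cell (3,1)='F' (+5 fires, +3 burnt)
  -> target ignites at step 5
Step 6: cell (3,1)='.' (+5 fires, +5 burnt)
Step 7: cell (3,1)='.' (+3 fires, +5 burnt)
Step 8: cell (3,1)='.' (+1 fires, +3 burnt)
Step 9: cell (3,1)='.' (+1 fires, +1 burnt)
Step 10: cell (3,1)='.' (+0 fires, +1 burnt)
  fire out at step 10

5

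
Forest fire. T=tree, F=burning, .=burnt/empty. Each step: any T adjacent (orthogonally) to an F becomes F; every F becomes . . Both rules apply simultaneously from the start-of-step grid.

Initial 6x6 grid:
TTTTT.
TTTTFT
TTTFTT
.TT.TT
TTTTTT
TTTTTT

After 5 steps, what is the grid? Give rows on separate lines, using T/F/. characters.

Step 1: 5 trees catch fire, 2 burn out
  TTTTF.
  TTTF.F
  TTF.FT
  .TT.TT
  TTTTTT
  TTTTTT
Step 2: 6 trees catch fire, 5 burn out
  TTTF..
  TTF...
  TF...F
  .TF.FT
  TTTTTT
  TTTTTT
Step 3: 7 trees catch fire, 6 burn out
  TTF...
  TF....
  F.....
  .F...F
  TTFTFT
  TTTTTT
Step 4: 7 trees catch fire, 7 burn out
  TF....
  F.....
  ......
  ......
  TF.F.F
  TTFTFT
Step 5: 5 trees catch fire, 7 burn out
  F.....
  ......
  ......
  ......
  F.....
  TF.F.F

F.....
......
......
......
F.....
TF.F.F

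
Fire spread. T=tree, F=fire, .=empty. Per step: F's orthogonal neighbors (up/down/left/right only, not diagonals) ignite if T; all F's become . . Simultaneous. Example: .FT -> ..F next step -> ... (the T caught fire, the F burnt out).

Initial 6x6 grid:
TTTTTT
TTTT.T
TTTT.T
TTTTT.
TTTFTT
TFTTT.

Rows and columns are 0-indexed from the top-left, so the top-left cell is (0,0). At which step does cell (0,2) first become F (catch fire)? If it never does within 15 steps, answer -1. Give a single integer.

Step 1: cell (0,2)='T' (+7 fires, +2 burnt)
Step 2: cell (0,2)='T' (+7 fires, +7 burnt)
Step 3: cell (0,2)='T' (+4 fires, +7 burnt)
Step 4: cell (0,2)='T' (+4 fires, +4 burnt)
Step 5: cell (0,2)='F' (+4 fires, +4 burnt)
  -> target ignites at step 5
Step 6: cell (0,2)='.' (+2 fires, +4 burnt)
Step 7: cell (0,2)='.' (+1 fires, +2 burnt)
Step 8: cell (0,2)='.' (+1 fires, +1 burnt)
Step 9: cell (0,2)='.' (+0 fires, +1 burnt)
  fire out at step 9

5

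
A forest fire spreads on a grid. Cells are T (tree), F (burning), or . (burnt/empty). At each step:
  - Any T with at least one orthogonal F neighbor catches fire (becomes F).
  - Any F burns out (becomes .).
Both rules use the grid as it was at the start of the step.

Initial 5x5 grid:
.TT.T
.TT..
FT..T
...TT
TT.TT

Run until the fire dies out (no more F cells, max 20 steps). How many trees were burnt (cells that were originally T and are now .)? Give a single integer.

Step 1: +1 fires, +1 burnt (F count now 1)
Step 2: +1 fires, +1 burnt (F count now 1)
Step 3: +2 fires, +1 burnt (F count now 2)
Step 4: +1 fires, +2 burnt (F count now 1)
Step 5: +0 fires, +1 burnt (F count now 0)
Fire out after step 5
Initially T: 13, now '.': 17
Total burnt (originally-T cells now '.'): 5

Answer: 5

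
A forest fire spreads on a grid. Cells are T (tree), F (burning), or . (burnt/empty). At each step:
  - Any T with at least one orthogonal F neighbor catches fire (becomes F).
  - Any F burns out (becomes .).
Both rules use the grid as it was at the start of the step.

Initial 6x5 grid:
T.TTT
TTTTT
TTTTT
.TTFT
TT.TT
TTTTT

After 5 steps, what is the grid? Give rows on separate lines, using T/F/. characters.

Step 1: 4 trees catch fire, 1 burn out
  T.TTT
  TTTTT
  TTTFT
  .TF.F
  TT.FT
  TTTTT
Step 2: 6 trees catch fire, 4 burn out
  T.TTT
  TTTFT
  TTF.F
  .F...
  TT..F
  TTTFT
Step 3: 7 trees catch fire, 6 burn out
  T.TFT
  TTF.F
  TF...
  .....
  TF...
  TTF.F
Step 4: 6 trees catch fire, 7 burn out
  T.F.F
  TF...
  F....
  .....
  F....
  TF...
Step 5: 2 trees catch fire, 6 burn out
  T....
  F....
  .....
  .....
  .....
  F....

T....
F....
.....
.....
.....
F....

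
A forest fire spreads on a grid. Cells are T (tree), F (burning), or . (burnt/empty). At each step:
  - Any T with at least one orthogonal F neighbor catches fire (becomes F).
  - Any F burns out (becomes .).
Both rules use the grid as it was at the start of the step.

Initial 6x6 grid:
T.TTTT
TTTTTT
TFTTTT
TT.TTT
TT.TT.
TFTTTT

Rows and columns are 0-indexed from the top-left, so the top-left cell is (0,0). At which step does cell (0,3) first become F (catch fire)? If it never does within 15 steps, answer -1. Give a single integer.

Step 1: cell (0,3)='T' (+7 fires, +2 burnt)
Step 2: cell (0,3)='T' (+6 fires, +7 burnt)
Step 3: cell (0,3)='T' (+7 fires, +6 burnt)
Step 4: cell (0,3)='F' (+6 fires, +7 burnt)
  -> target ignites at step 4
Step 5: cell (0,3)='.' (+3 fires, +6 burnt)
Step 6: cell (0,3)='.' (+1 fires, +3 burnt)
Step 7: cell (0,3)='.' (+0 fires, +1 burnt)
  fire out at step 7

4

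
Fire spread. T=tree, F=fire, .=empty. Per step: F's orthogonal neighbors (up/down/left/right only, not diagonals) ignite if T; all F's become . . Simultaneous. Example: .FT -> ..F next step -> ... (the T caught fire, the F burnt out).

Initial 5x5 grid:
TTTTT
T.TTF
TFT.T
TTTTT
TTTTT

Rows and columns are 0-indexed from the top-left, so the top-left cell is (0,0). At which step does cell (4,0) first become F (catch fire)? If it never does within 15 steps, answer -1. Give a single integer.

Step 1: cell (4,0)='T' (+6 fires, +2 burnt)
Step 2: cell (4,0)='T' (+7 fires, +6 burnt)
Step 3: cell (4,0)='F' (+6 fires, +7 burnt)
  -> target ignites at step 3
Step 4: cell (4,0)='.' (+2 fires, +6 burnt)
Step 5: cell (4,0)='.' (+0 fires, +2 burnt)
  fire out at step 5

3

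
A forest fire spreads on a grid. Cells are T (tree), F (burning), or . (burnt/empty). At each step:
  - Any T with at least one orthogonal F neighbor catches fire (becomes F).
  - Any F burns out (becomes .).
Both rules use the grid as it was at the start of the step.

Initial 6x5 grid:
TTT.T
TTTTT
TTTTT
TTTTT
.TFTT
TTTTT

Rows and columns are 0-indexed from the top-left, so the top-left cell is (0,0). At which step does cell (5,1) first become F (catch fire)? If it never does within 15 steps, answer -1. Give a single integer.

Step 1: cell (5,1)='T' (+4 fires, +1 burnt)
Step 2: cell (5,1)='F' (+6 fires, +4 burnt)
  -> target ignites at step 2
Step 3: cell (5,1)='.' (+7 fires, +6 burnt)
Step 4: cell (5,1)='.' (+5 fires, +7 burnt)
Step 5: cell (5,1)='.' (+3 fires, +5 burnt)
Step 6: cell (5,1)='.' (+2 fires, +3 burnt)
Step 7: cell (5,1)='.' (+0 fires, +2 burnt)
  fire out at step 7

2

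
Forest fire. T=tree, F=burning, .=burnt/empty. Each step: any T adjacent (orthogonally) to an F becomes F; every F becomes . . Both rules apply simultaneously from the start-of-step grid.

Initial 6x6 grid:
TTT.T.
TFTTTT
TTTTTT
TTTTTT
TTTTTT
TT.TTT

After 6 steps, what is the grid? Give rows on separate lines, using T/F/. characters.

Step 1: 4 trees catch fire, 1 burn out
  TFT.T.
  F.FTTT
  TFTTTT
  TTTTTT
  TTTTTT
  TT.TTT
Step 2: 6 trees catch fire, 4 burn out
  F.F.T.
  ...FTT
  F.FTTT
  TFTTTT
  TTTTTT
  TT.TTT
Step 3: 5 trees catch fire, 6 burn out
  ....T.
  ....FT
  ...FTT
  F.FTTT
  TFTTTT
  TT.TTT
Step 4: 7 trees catch fire, 5 burn out
  ....F.
  .....F
  ....FT
  ...FTT
  F.FTTT
  TF.TTT
Step 5: 4 trees catch fire, 7 burn out
  ......
  ......
  .....F
  ....FT
  ...FTT
  F..TTT
Step 6: 3 trees catch fire, 4 burn out
  ......
  ......
  ......
  .....F
  ....FT
  ...FTT

......
......
......
.....F
....FT
...FTT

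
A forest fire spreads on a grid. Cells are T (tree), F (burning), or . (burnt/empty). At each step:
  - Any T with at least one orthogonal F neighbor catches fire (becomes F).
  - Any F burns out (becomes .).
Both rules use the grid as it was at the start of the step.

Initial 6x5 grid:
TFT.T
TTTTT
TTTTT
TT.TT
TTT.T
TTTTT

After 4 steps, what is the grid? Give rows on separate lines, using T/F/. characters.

Step 1: 3 trees catch fire, 1 burn out
  F.F.T
  TFTTT
  TTTTT
  TT.TT
  TTT.T
  TTTTT
Step 2: 3 trees catch fire, 3 burn out
  ....T
  F.FTT
  TFTTT
  TT.TT
  TTT.T
  TTTTT
Step 3: 4 trees catch fire, 3 burn out
  ....T
  ...FT
  F.FTT
  TF.TT
  TTT.T
  TTTTT
Step 4: 4 trees catch fire, 4 burn out
  ....T
  ....F
  ...FT
  F..TT
  TFT.T
  TTTTT

....T
....F
...FT
F..TT
TFT.T
TTTTT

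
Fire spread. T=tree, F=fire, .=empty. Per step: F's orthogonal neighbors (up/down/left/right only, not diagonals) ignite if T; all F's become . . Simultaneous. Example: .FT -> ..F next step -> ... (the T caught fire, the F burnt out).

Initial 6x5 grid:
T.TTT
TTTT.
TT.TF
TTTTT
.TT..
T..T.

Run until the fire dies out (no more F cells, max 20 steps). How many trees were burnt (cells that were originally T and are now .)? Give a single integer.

Answer: 18

Derivation:
Step 1: +2 fires, +1 burnt (F count now 2)
Step 2: +2 fires, +2 burnt (F count now 2)
Step 3: +3 fires, +2 burnt (F count now 3)
Step 4: +5 fires, +3 burnt (F count now 5)
Step 5: +4 fires, +5 burnt (F count now 4)
Step 6: +2 fires, +4 burnt (F count now 2)
Step 7: +0 fires, +2 burnt (F count now 0)
Fire out after step 7
Initially T: 20, now '.': 28
Total burnt (originally-T cells now '.'): 18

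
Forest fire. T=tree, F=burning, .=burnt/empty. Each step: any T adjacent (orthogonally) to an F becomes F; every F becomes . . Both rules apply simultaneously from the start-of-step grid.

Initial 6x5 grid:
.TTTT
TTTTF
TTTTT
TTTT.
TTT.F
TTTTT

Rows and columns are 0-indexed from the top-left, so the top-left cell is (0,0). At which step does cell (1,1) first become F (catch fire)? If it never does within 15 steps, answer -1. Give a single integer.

Step 1: cell (1,1)='T' (+4 fires, +2 burnt)
Step 2: cell (1,1)='T' (+4 fires, +4 burnt)
Step 3: cell (1,1)='F' (+5 fires, +4 burnt)
  -> target ignites at step 3
Step 4: cell (1,1)='.' (+6 fires, +5 burnt)
Step 5: cell (1,1)='.' (+4 fires, +6 burnt)
Step 6: cell (1,1)='.' (+2 fires, +4 burnt)
Step 7: cell (1,1)='.' (+0 fires, +2 burnt)
  fire out at step 7

3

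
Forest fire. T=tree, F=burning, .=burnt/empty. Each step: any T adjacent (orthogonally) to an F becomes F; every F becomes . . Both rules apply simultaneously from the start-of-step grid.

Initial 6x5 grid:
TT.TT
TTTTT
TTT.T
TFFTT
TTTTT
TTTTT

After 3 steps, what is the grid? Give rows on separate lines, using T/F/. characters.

Step 1: 6 trees catch fire, 2 burn out
  TT.TT
  TTTTT
  TFF.T
  F..FT
  TFFTT
  TTTTT
Step 2: 8 trees catch fire, 6 burn out
  TT.TT
  TFFTT
  F...T
  ....F
  F..FT
  TFFTT
Step 3: 7 trees catch fire, 8 burn out
  TF.TT
  F..FT
  ....F
  .....
  ....F
  F..FT

TF.TT
F..FT
....F
.....
....F
F..FT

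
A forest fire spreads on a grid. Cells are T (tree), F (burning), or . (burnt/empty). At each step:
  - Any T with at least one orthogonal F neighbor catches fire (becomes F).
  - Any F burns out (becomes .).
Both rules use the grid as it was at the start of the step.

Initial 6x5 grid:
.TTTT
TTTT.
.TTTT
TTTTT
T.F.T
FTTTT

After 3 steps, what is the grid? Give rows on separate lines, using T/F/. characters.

Step 1: 4 trees catch fire, 2 burn out
  .TTTT
  TTTT.
  .TTTT
  TTFTT
  F...T
  .FFTT
Step 2: 5 trees catch fire, 4 burn out
  .TTTT
  TTTT.
  .TFTT
  FF.FT
  ....T
  ...FT
Step 3: 5 trees catch fire, 5 burn out
  .TTTT
  TTFT.
  .F.FT
  ....F
  ....T
  ....F

.TTTT
TTFT.
.F.FT
....F
....T
....F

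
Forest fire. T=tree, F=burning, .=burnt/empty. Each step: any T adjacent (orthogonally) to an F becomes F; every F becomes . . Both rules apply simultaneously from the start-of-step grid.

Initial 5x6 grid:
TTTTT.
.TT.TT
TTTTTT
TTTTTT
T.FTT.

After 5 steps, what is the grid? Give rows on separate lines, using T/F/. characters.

Step 1: 2 trees catch fire, 1 burn out
  TTTTT.
  .TT.TT
  TTTTTT
  TTFTTT
  T..FT.
Step 2: 4 trees catch fire, 2 burn out
  TTTTT.
  .TT.TT
  TTFTTT
  TF.FTT
  T...F.
Step 3: 5 trees catch fire, 4 burn out
  TTTTT.
  .TF.TT
  TF.FTT
  F...FT
  T.....
Step 4: 6 trees catch fire, 5 burn out
  TTFTT.
  .F..TT
  F...FT
  .....F
  F.....
Step 5: 4 trees catch fire, 6 burn out
  TF.FT.
  ....FT
  .....F
  ......
  ......

TF.FT.
....FT
.....F
......
......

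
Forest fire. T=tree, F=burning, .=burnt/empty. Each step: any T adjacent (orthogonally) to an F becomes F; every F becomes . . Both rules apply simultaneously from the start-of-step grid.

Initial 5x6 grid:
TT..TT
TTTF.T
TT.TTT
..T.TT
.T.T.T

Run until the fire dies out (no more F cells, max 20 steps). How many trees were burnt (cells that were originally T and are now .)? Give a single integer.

Answer: 16

Derivation:
Step 1: +2 fires, +1 burnt (F count now 2)
Step 2: +2 fires, +2 burnt (F count now 2)
Step 3: +5 fires, +2 burnt (F count now 5)
Step 4: +4 fires, +5 burnt (F count now 4)
Step 5: +2 fires, +4 burnt (F count now 2)
Step 6: +1 fires, +2 burnt (F count now 1)
Step 7: +0 fires, +1 burnt (F count now 0)
Fire out after step 7
Initially T: 19, now '.': 27
Total burnt (originally-T cells now '.'): 16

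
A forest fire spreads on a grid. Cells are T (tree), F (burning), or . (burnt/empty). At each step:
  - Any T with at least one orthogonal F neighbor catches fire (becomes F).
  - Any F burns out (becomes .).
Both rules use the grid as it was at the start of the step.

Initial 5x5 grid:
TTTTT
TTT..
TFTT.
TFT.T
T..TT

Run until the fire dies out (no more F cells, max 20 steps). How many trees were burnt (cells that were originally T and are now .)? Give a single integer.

Answer: 14

Derivation:
Step 1: +5 fires, +2 burnt (F count now 5)
Step 2: +5 fires, +5 burnt (F count now 5)
Step 3: +2 fires, +5 burnt (F count now 2)
Step 4: +1 fires, +2 burnt (F count now 1)
Step 5: +1 fires, +1 burnt (F count now 1)
Step 6: +0 fires, +1 burnt (F count now 0)
Fire out after step 6
Initially T: 17, now '.': 22
Total burnt (originally-T cells now '.'): 14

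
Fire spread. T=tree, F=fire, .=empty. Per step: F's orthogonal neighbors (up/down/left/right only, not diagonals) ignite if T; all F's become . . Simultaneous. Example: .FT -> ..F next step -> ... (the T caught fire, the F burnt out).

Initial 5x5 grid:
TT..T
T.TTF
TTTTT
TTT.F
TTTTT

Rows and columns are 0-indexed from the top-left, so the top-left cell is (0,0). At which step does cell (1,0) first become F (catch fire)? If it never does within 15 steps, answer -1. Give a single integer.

Step 1: cell (1,0)='T' (+4 fires, +2 burnt)
Step 2: cell (1,0)='T' (+3 fires, +4 burnt)
Step 3: cell (1,0)='T' (+2 fires, +3 burnt)
Step 4: cell (1,0)='T' (+3 fires, +2 burnt)
Step 5: cell (1,0)='T' (+3 fires, +3 burnt)
Step 6: cell (1,0)='F' (+2 fires, +3 burnt)
  -> target ignites at step 6
Step 7: cell (1,0)='.' (+1 fires, +2 burnt)
Step 8: cell (1,0)='.' (+1 fires, +1 burnt)
Step 9: cell (1,0)='.' (+0 fires, +1 burnt)
  fire out at step 9

6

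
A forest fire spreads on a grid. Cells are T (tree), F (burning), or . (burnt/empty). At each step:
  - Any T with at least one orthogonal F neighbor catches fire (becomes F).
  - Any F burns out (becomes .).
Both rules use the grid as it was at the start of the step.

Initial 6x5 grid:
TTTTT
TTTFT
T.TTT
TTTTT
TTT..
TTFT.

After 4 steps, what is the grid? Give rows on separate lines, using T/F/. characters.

Step 1: 7 trees catch fire, 2 burn out
  TTTFT
  TTF.F
  T.TFT
  TTTTT
  TTF..
  TF.F.
Step 2: 9 trees catch fire, 7 burn out
  TTF.F
  TF...
  T.F.F
  TTFFT
  TF...
  F....
Step 3: 5 trees catch fire, 9 burn out
  TF...
  F....
  T....
  TF..F
  F....
  .....
Step 4: 3 trees catch fire, 5 burn out
  F....
  .....
  F....
  F....
  .....
  .....

F....
.....
F....
F....
.....
.....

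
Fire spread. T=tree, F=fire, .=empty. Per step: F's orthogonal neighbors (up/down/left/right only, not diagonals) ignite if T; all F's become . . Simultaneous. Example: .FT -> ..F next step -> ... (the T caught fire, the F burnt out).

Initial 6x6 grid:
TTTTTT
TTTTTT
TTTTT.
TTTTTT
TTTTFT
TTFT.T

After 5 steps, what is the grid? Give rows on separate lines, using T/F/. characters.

Step 1: 6 trees catch fire, 2 burn out
  TTTTTT
  TTTTTT
  TTTTT.
  TTTTFT
  TTFF.F
  TF.F.T
Step 2: 7 trees catch fire, 6 burn out
  TTTTTT
  TTTTTT
  TTTTF.
  TTFF.F
  TF....
  F....F
Step 3: 5 trees catch fire, 7 burn out
  TTTTTT
  TTTTFT
  TTFF..
  TF....
  F.....
  ......
Step 4: 6 trees catch fire, 5 burn out
  TTTTFT
  TTFF.F
  TF....
  F.....
  ......
  ......
Step 5: 5 trees catch fire, 6 burn out
  TTFF.F
  TF....
  F.....
  ......
  ......
  ......

TTFF.F
TF....
F.....
......
......
......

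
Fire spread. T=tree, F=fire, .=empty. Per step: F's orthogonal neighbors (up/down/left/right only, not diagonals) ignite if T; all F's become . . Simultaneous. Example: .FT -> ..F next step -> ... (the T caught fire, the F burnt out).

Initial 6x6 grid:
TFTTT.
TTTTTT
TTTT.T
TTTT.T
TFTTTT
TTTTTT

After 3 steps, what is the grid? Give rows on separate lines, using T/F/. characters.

Step 1: 7 trees catch fire, 2 burn out
  F.FTT.
  TFTTTT
  TTTT.T
  TFTT.T
  F.FTTT
  TFTTTT
Step 2: 9 trees catch fire, 7 burn out
  ...FT.
  F.FTTT
  TFTT.T
  F.FT.T
  ...FTT
  F.FTTT
Step 3: 7 trees catch fire, 9 burn out
  ....F.
  ...FTT
  F.FT.T
  ...F.T
  ....FT
  ...FTT

....F.
...FTT
F.FT.T
...F.T
....FT
...FTT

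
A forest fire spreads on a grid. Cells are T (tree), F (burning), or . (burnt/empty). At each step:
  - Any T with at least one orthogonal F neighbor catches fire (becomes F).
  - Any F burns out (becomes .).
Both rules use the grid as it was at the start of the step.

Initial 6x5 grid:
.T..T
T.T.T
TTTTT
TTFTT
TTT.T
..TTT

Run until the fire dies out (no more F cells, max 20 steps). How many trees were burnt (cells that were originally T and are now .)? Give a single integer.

Answer: 20

Derivation:
Step 1: +4 fires, +1 burnt (F count now 4)
Step 2: +7 fires, +4 burnt (F count now 7)
Step 3: +5 fires, +7 burnt (F count now 5)
Step 4: +3 fires, +5 burnt (F count now 3)
Step 5: +1 fires, +3 burnt (F count now 1)
Step 6: +0 fires, +1 burnt (F count now 0)
Fire out after step 6
Initially T: 21, now '.': 29
Total burnt (originally-T cells now '.'): 20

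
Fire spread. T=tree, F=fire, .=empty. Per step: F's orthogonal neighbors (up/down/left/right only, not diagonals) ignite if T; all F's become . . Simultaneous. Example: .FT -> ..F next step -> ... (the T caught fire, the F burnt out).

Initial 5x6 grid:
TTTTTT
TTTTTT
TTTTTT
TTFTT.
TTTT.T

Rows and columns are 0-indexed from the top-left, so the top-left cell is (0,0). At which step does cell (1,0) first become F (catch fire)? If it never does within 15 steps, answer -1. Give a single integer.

Step 1: cell (1,0)='T' (+4 fires, +1 burnt)
Step 2: cell (1,0)='T' (+7 fires, +4 burnt)
Step 3: cell (1,0)='T' (+6 fires, +7 burnt)
Step 4: cell (1,0)='F' (+5 fires, +6 burnt)
  -> target ignites at step 4
Step 5: cell (1,0)='.' (+3 fires, +5 burnt)
Step 6: cell (1,0)='.' (+1 fires, +3 burnt)
Step 7: cell (1,0)='.' (+0 fires, +1 burnt)
  fire out at step 7

4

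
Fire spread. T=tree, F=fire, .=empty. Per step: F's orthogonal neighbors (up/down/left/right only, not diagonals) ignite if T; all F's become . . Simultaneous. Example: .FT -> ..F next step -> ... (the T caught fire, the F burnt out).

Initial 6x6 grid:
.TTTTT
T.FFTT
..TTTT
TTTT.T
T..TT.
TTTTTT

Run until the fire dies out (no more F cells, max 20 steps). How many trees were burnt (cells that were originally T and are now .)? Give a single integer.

Step 1: +5 fires, +2 burnt (F count now 5)
Step 2: +6 fires, +5 burnt (F count now 6)
Step 3: +4 fires, +6 burnt (F count now 4)
Step 4: +4 fires, +4 burnt (F count now 4)
Step 5: +3 fires, +4 burnt (F count now 3)
Step 6: +3 fires, +3 burnt (F count now 3)
Step 7: +0 fires, +3 burnt (F count now 0)
Fire out after step 7
Initially T: 26, now '.': 35
Total burnt (originally-T cells now '.'): 25

Answer: 25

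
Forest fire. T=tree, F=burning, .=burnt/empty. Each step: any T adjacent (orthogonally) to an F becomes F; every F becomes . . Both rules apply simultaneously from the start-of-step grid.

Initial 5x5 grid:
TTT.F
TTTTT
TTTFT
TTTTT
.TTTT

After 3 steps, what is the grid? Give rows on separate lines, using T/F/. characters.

Step 1: 5 trees catch fire, 2 burn out
  TTT..
  TTTFF
  TTF.F
  TTTFT
  .TTTT
Step 2: 5 trees catch fire, 5 burn out
  TTT..
  TTF..
  TF...
  TTF.F
  .TTFT
Step 3: 6 trees catch fire, 5 burn out
  TTF..
  TF...
  F....
  TF...
  .TF.F

TTF..
TF...
F....
TF...
.TF.F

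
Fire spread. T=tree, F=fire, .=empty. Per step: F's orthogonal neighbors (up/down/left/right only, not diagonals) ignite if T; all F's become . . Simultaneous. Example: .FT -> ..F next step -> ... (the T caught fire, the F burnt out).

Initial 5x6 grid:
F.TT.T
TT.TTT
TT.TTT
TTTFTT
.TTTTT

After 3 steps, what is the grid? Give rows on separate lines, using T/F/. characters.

Step 1: 5 trees catch fire, 2 burn out
  ..TT.T
  FT.TTT
  TT.FTT
  TTF.FT
  .TTFTT
Step 2: 8 trees catch fire, 5 burn out
  ..TT.T
  .F.FTT
  FT..FT
  TF...F
  .TF.FT
Step 3: 7 trees catch fire, 8 burn out
  ..TF.T
  ....FT
  .F...F
  F.....
  .F...F

..TF.T
....FT
.F...F
F.....
.F...F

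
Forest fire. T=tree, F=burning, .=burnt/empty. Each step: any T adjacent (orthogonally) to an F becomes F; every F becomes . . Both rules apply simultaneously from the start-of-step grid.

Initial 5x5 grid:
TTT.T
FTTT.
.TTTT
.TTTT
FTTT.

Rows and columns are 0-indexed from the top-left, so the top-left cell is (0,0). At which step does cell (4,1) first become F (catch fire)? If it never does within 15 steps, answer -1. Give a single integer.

Step 1: cell (4,1)='F' (+3 fires, +2 burnt)
  -> target ignites at step 1
Step 2: cell (4,1)='.' (+5 fires, +3 burnt)
Step 3: cell (4,1)='.' (+5 fires, +5 burnt)
Step 4: cell (4,1)='.' (+2 fires, +5 burnt)
Step 5: cell (4,1)='.' (+2 fires, +2 burnt)
Step 6: cell (4,1)='.' (+0 fires, +2 burnt)
  fire out at step 6

1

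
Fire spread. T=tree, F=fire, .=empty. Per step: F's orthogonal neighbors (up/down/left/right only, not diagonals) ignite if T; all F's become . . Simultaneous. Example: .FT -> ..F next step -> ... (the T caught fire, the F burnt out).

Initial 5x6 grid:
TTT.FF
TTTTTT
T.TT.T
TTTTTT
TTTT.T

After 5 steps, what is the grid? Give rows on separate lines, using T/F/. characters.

Step 1: 2 trees catch fire, 2 burn out
  TTT...
  TTTTFF
  T.TT.T
  TTTTTT
  TTTT.T
Step 2: 2 trees catch fire, 2 burn out
  TTT...
  TTTF..
  T.TT.F
  TTTTTT
  TTTT.T
Step 3: 3 trees catch fire, 2 burn out
  TTT...
  TTF...
  T.TF..
  TTTTTF
  TTTT.T
Step 4: 6 trees catch fire, 3 burn out
  TTF...
  TF....
  T.F...
  TTTFF.
  TTTT.F
Step 5: 4 trees catch fire, 6 burn out
  TF....
  F.....
  T.....
  TTF...
  TTTF..

TF....
F.....
T.....
TTF...
TTTF..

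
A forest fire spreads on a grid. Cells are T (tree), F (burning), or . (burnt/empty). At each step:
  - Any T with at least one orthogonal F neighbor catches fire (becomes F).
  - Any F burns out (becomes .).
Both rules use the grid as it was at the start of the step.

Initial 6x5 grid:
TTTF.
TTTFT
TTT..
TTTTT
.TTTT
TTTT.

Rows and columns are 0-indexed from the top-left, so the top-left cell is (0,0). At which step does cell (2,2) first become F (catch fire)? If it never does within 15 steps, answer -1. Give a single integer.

Step 1: cell (2,2)='T' (+3 fires, +2 burnt)
Step 2: cell (2,2)='F' (+3 fires, +3 burnt)
  -> target ignites at step 2
Step 3: cell (2,2)='.' (+4 fires, +3 burnt)
Step 4: cell (2,2)='.' (+4 fires, +4 burnt)
Step 5: cell (2,2)='.' (+5 fires, +4 burnt)
Step 6: cell (2,2)='.' (+3 fires, +5 burnt)
Step 7: cell (2,2)='.' (+1 fires, +3 burnt)
Step 8: cell (2,2)='.' (+0 fires, +1 burnt)
  fire out at step 8

2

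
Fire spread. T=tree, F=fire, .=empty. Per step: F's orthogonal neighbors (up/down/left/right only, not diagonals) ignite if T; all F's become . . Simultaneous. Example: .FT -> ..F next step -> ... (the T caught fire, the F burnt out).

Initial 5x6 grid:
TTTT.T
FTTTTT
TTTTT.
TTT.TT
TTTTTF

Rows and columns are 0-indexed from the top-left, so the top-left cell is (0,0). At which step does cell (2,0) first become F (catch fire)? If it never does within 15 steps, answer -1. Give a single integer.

Step 1: cell (2,0)='F' (+5 fires, +2 burnt)
  -> target ignites at step 1
Step 2: cell (2,0)='.' (+6 fires, +5 burnt)
Step 3: cell (2,0)='.' (+7 fires, +6 burnt)
Step 4: cell (2,0)='.' (+5 fires, +7 burnt)
Step 5: cell (2,0)='.' (+1 fires, +5 burnt)
Step 6: cell (2,0)='.' (+1 fires, +1 burnt)
Step 7: cell (2,0)='.' (+0 fires, +1 burnt)
  fire out at step 7

1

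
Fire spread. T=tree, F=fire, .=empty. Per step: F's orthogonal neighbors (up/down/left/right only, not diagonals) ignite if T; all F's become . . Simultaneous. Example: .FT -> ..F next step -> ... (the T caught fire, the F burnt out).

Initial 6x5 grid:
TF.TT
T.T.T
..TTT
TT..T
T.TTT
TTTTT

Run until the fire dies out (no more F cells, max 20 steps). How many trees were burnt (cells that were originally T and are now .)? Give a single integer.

Answer: 2

Derivation:
Step 1: +1 fires, +1 burnt (F count now 1)
Step 2: +1 fires, +1 burnt (F count now 1)
Step 3: +0 fires, +1 burnt (F count now 0)
Fire out after step 3
Initially T: 21, now '.': 11
Total burnt (originally-T cells now '.'): 2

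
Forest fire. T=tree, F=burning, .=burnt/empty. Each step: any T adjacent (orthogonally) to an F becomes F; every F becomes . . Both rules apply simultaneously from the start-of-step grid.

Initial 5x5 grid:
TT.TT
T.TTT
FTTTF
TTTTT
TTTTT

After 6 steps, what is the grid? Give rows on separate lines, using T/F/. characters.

Step 1: 6 trees catch fire, 2 burn out
  TT.TT
  F.TTF
  .FTF.
  FTTTF
  TTTTT
Step 2: 8 trees catch fire, 6 burn out
  FT.TF
  ..TF.
  ..F..
  .FTF.
  FTTTF
Step 3: 6 trees catch fire, 8 burn out
  .F.F.
  ..F..
  .....
  ..F..
  .FTF.
Step 4: 1 trees catch fire, 6 burn out
  .....
  .....
  .....
  .....
  ..F..
Step 5: 0 trees catch fire, 1 burn out
  .....
  .....
  .....
  .....
  .....
Step 6: 0 trees catch fire, 0 burn out
  .....
  .....
  .....
  .....
  .....

.....
.....
.....
.....
.....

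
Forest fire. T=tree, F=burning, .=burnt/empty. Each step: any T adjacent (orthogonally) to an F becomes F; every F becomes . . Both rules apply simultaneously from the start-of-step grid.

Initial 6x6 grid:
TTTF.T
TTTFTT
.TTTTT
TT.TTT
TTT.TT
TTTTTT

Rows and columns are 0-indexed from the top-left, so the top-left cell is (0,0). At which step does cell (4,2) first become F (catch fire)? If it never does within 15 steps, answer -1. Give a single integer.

Step 1: cell (4,2)='T' (+4 fires, +2 burnt)
Step 2: cell (4,2)='T' (+6 fires, +4 burnt)
Step 3: cell (4,2)='T' (+6 fires, +6 burnt)
Step 4: cell (4,2)='T' (+3 fires, +6 burnt)
Step 5: cell (4,2)='T' (+4 fires, +3 burnt)
Step 6: cell (4,2)='F' (+5 fires, +4 burnt)
  -> target ignites at step 6
Step 7: cell (4,2)='.' (+2 fires, +5 burnt)
Step 8: cell (4,2)='.' (+0 fires, +2 burnt)
  fire out at step 8

6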